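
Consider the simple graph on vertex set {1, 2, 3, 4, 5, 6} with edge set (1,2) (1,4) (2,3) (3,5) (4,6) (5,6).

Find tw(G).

A width-2 tree decomposition is:
Bags: B1 = {3, 5, 6}  B2 = {2, 3, 6}  B3 = {1, 2, 6}  B4 = {1, 4, 6}
Tree: B1–B2, B2–B3, B3–B4
The largest bag has 3 vertices, giving width 2; this decomposition certifies tw(G) ≤ 2. The edges 6–5–3–2–1–4–6 form a cycle, so G is not a tree and its treewidth is at least 2. Combining the bounds, tw(G) = 2.

2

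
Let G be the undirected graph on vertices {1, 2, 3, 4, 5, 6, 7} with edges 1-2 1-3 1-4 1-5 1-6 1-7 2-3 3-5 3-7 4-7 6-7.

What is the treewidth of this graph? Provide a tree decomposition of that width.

Every bag has size at most 3, so the width is 3 − 1 = 2 and tw(G) ≤ 2. Conversely, {1, 2, 3} is a clique of size 3, and the vertices of any clique must share a bag in every tree decomposition; so some bag has ≥ 3 vertices and tw(G) ≥ 2. Combining the bounds, tw(G) = 2.

Treewidth 2.
One optimal decomposition is:
Bags: B1 = {1, 6, 7}  B2 = {1, 3, 7}  B3 = {1, 2, 3}  B4 = {1, 3, 5}  B5 = {1, 4, 7}
Tree: B1–B2, B2–B3, B2–B4, B2–B5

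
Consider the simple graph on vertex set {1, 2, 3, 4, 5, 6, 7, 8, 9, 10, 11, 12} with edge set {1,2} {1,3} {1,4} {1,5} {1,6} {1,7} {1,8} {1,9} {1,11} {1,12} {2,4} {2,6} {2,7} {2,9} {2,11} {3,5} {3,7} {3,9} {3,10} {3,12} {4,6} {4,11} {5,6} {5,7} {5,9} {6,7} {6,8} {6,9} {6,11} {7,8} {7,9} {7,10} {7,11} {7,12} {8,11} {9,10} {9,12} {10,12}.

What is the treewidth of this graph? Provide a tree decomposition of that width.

Each bag holds 5 vertices, so the decomposition has width 4, which upper-bounds the treewidth. For the lower bound, the 5 vertices {1, 2, 4, 6, 11} are pairwise adjacent, and any tree decomposition puts a clique entirely inside one bag — forcing width ≥ 4. Hence tw(G) = 4 exactly.

Treewidth 4.
One such decomposition:
Bags: B1 = {1, 5, 6, 7, 9}  B2 = {1, 2, 6, 7, 9}  B3 = {1, 2, 6, 7, 11}  B4 = {1, 3, 5, 7, 9}  B5 = {1, 2, 4, 6, 11}  B6 = {1, 6, 7, 8, 11}  B7 = {1, 3, 7, 9, 12}  B8 = {3, 7, 9, 10, 12}
Tree: B1–B2, B2–B3, B1–B4, B3–B5, B3–B6, B4–B7, B7–B8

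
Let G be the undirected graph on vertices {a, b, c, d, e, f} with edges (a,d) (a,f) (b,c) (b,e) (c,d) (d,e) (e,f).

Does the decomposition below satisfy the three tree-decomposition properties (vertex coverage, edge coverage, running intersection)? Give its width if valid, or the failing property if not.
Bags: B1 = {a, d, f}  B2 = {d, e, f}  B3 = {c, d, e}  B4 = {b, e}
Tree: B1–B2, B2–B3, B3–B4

No — edge (c,b) lies in no bag.

A tree decomposition must satisfy three properties: every vertex lies in some bag; for every edge, both endpoints lie together in some bag; and for every vertex, the bags containing it form a connected subtree. Here edge (c,b) lies in no bag, so the decomposition is invalid.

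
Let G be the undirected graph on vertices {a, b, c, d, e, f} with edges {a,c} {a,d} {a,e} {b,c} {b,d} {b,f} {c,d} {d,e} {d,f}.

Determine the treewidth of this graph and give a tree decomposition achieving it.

Each bag holds 3 vertices, so the decomposition has width 2, which upper-bounds the treewidth. On the other hand G contains the 3-clique {a, d, e}. A clique must lie in a single bag of any decomposition, so no decomposition can have width below 2. Hence tw(G) = 2 exactly.

Treewidth 2.
Bags: B1 = {a, c, d}  B2 = {b, c, d}  B3 = {b, d, f}  B4 = {a, d, e}
Tree: B1–B2, B2–B3, B1–B4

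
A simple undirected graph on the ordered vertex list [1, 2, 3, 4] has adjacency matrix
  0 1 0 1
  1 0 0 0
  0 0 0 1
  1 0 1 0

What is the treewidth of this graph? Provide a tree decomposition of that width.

The largest bag has 2 vertices, giving width 1; this decomposition certifies tw(G) ≤ 1. Since G has at least one edge (e.g. 4–3), it is not an edgeless graph, so tw(G) ≥ 1. Hence tw(G) = 1 exactly.

Treewidth 1.
Bags: B1 = {3, 4}  B2 = {1, 4}  B3 = {1, 2}
Tree: B1–B2, B2–B3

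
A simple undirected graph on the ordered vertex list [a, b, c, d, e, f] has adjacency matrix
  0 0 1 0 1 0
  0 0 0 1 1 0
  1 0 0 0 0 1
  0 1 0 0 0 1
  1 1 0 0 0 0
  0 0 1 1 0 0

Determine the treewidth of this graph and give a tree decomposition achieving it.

Treewidth 2.
One optimal decomposition is:
Bags: B1 = {a, c, e}  B2 = {b, c, e}  B3 = {b, c, d}  B4 = {c, d, f}
Tree: B1–B2, B2–B3, B3–B4

Every bag has size at most 3, so the width is 3 − 1 = 2 and tw(G) ≤ 2. The edges c–a–e–b–d–f–c form a cycle, so G is not a tree and its treewidth is at least 2. Combining the bounds, tw(G) = 2.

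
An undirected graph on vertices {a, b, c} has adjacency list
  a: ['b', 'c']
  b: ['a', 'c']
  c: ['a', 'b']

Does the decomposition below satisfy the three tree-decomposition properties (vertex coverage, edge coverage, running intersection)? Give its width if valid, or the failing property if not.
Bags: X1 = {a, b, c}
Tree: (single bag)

Checking the three conditions: (i) the bags cover all of {a, b, c}; (ii) for each edge, some bag contains both endpoints; (iii) the bags containing any fixed vertex form a subtree. All hold, so the decomposition is valid with width 3 − 1 = 2.

Yes; width 2.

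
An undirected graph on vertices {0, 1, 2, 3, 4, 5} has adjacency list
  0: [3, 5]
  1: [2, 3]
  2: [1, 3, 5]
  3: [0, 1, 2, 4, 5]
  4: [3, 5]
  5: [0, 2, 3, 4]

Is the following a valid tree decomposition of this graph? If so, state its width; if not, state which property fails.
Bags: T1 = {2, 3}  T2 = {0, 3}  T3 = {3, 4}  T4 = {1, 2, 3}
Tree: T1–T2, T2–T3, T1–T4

No — vertex 5 appears in no bag.

A tree decomposition must satisfy three properties: every vertex lies in some bag; for every edge, both endpoints lie together in some bag; and for every vertex, the bags containing it form a connected subtree. Here vertex 5 appears in no bag, so the decomposition is invalid.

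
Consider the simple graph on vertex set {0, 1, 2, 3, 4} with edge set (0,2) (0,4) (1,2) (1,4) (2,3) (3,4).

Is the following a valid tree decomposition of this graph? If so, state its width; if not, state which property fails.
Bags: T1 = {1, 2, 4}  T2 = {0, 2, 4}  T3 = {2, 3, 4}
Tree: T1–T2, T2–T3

Checking the three conditions: (i) the bags cover all of {0, 1, 2, 3, 4}; (ii) for each edge, some bag contains both endpoints; (iii) the bags containing any fixed vertex form a subtree. All hold, so the decomposition is valid with width 3 − 1 = 2.

Yes; width 2.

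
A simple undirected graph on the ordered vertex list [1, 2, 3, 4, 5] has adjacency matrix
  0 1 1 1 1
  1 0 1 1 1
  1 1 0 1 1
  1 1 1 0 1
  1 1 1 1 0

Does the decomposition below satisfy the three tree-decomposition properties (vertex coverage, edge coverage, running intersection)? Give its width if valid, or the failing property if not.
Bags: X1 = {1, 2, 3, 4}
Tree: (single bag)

A tree decomposition must satisfy three properties: every vertex lies in some bag; for every edge, both endpoints lie together in some bag; and for every vertex, the bags containing it form a connected subtree. Here vertex 5 appears in no bag, so the decomposition is invalid.

No — vertex 5 appears in no bag.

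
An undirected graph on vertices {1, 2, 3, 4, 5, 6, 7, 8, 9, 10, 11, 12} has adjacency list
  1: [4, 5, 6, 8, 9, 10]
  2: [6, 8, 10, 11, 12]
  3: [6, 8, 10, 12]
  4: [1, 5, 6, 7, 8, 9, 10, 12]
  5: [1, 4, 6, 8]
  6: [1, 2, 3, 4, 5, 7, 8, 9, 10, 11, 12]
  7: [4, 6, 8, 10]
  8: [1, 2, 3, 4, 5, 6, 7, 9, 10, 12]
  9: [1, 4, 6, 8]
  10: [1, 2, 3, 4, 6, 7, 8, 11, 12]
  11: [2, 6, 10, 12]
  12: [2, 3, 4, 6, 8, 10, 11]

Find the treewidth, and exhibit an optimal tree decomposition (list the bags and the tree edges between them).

The largest bag has 5 vertices, giving width 4; this decomposition certifies tw(G) ≤ 4. Conversely, {2, 6, 8, 10, 12} is a clique of size 5, and the vertices of any clique must share a bag in every tree decomposition; so some bag has ≥ 5 vertices and tw(G) ≥ 4. Therefore the treewidth is 4.

Treewidth 4.
One optimal decomposition is:
Bags: B1 = {4, 6, 7, 8, 10}  B2 = {4, 6, 8, 10, 12}  B3 = {1, 4, 6, 8, 10}  B4 = {1, 4, 6, 8, 9}  B5 = {2, 6, 8, 10, 12}  B6 = {1, 4, 5, 6, 8}  B7 = {2, 6, 10, 11, 12}  B8 = {3, 6, 8, 10, 12}
Tree: B1–B2, B2–B3, B3–B4, B2–B5, B3–B6, B5–B7, B2–B8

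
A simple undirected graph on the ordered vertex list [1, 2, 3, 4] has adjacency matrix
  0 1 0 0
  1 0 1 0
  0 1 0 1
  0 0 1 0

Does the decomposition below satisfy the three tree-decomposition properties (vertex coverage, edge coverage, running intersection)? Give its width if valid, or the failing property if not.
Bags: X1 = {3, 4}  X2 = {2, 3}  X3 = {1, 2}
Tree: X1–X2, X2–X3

Yes; width 1.

Every vertex of G appears in some bag (union = {1, 2, 3, 4}); every edge is covered by a bag; and for each vertex v the set of bags containing v is connected in the bag tree. The decomposition is therefore valid. The largest bag has 2 vertices, so the width is 1.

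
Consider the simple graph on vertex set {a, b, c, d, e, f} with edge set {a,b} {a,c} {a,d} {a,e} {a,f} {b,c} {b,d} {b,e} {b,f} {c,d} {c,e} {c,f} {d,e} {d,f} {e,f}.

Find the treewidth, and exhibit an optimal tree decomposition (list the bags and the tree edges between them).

Treewidth 5.
One such decomposition:
Bags: B1 = {a, b, c, d, e, f}
Tree: (single bag)

With just one bag of size 6, the width is 6 − 1 = 5, so tw(G) ≤ 5. Conversely, {a, b, c, d, e, f} is a clique of size 6, and the vertices of any clique must share a bag in every tree decomposition; so some bag has ≥ 6 vertices and tw(G) ≥ 5. Combining the bounds, tw(G) = 5.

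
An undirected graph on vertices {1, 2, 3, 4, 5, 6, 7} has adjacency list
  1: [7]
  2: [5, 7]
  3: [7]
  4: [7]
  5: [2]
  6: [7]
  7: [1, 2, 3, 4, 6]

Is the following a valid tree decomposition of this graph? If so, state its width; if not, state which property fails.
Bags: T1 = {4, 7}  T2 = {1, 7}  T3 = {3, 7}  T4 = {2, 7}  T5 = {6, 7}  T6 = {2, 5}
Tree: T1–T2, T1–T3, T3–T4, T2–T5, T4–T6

Yes; width 1.

Checking the three conditions: (i) the bags cover all of {1, 2, 3, 4, 5, 6, 7}; (ii) for each edge, some bag contains both endpoints; (iii) the bags containing any fixed vertex form a subtree. All hold, so the decomposition is valid with width 2 − 1 = 1.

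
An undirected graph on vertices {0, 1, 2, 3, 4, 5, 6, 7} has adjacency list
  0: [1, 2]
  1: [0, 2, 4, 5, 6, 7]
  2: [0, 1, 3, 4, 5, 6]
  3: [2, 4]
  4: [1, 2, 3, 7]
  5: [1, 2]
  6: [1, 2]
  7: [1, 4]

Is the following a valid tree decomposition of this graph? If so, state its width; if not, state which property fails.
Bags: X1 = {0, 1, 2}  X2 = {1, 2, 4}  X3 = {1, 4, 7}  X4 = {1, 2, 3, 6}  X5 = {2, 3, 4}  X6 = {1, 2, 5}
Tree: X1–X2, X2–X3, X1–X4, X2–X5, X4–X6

No — bags containing vertex 3 are not connected in the tree.

A tree decomposition must satisfy three properties: every vertex lies in some bag; for every edge, both endpoints lie together in some bag; and for every vertex, the bags containing it form a connected subtree. Here bags containing vertex 3 are not connected in the tree, so the decomposition is invalid.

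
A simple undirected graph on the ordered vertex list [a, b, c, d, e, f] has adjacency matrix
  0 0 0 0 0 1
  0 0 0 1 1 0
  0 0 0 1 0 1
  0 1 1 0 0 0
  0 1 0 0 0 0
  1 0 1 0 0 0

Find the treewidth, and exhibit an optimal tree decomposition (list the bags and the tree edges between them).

Every bag has size at most 2, so the width is 2 − 1 = 1 and tw(G) ≤ 1. Any graph with an edge has treewidth ≥ 1, and G has the edge a–f. Combining the bounds, tw(G) = 1.

Treewidth 1.
One optimal decomposition is:
Bags: B1 = {a, f}  B2 = {c, f}  B3 = {c, d}  B4 = {b, d}  B5 = {b, e}
Tree: B1–B2, B2–B3, B3–B4, B4–B5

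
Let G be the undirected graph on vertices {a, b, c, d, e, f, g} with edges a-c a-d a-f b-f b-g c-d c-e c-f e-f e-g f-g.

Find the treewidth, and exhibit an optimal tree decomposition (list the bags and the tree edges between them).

Each bag holds 3 vertices, so the decomposition has width 2, which upper-bounds the treewidth. Conversely, {a, c, d} is a clique of size 3, and the vertices of any clique must share a bag in every tree decomposition; so some bag has ≥ 3 vertices and tw(G) ≥ 2. Hence tw(G) = 2 exactly.

Treewidth 2.
Bags: B1 = {c, e, f}  B2 = {a, c, f}  B3 = {e, f, g}  B4 = {a, c, d}  B5 = {b, f, g}
Tree: B1–B2, B1–B3, B2–B4, B3–B5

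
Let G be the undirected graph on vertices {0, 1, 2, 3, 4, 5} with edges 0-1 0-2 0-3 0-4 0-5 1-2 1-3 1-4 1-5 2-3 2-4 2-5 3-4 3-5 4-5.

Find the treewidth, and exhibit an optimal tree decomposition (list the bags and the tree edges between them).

A single bag containing all 6 vertices is trivially a valid decomposition of width 5. On the other hand G contains the 6-clique {0, 1, 2, 3, 4, 5}. A clique must lie in a single bag of any decomposition, so no decomposition can have width below 5. Therefore the treewidth is 5.

Treewidth 5.
One optimal decomposition is:
Bags: B1 = {0, 1, 2, 3, 4, 5}
Tree: (single bag)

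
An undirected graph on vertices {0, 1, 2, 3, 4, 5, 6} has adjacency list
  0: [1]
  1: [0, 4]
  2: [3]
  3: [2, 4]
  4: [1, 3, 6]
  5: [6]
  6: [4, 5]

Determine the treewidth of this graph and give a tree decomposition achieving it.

Treewidth 1.
Bags: B1 = {1, 4}  B2 = {3, 4}  B3 = {4, 6}  B4 = {0, 1}  B5 = {5, 6}  B6 = {2, 3}
Tree: B1–B2, B1–B3, B1–B4, B3–B5, B2–B6

Every bag has size at most 2, so the width is 2 − 1 = 1 and tw(G) ≤ 1. Since G has at least one edge (e.g. 4–1), it is not an edgeless graph, so tw(G) ≥ 1. Hence tw(G) = 1 exactly.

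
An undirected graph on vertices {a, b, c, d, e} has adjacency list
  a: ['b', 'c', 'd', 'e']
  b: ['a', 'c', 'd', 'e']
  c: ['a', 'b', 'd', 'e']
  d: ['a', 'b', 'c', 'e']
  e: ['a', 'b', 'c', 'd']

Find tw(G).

A width-4 tree decomposition is:
Bags: B1 = {a, b, c, d, e}
Tree: (single bag)
A single bag containing all 5 vertices is trivially a valid decomposition of width 4. For the lower bound, the 5 vertices {a, b, c, d, e} are pairwise adjacent, and any tree decomposition puts a clique entirely inside one bag — forcing width ≥ 4. Hence tw(G) = 4 exactly.

4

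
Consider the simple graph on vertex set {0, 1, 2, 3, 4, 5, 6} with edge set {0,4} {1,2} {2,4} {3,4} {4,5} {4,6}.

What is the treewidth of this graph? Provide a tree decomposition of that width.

The largest bag has 2 vertices, giving width 1; this decomposition certifies tw(G) ≤ 1. G has an edge, so its treewidth is at least 1. Hence tw(G) = 1 exactly.

Treewidth 1.
One such decomposition:
Bags: B1 = {3, 4}  B2 = {0, 4}  B3 = {4, 5}  B4 = {4, 6}  B5 = {2, 4}  B6 = {1, 2}
Tree: B1–B2, B2–B3, B1–B4, B3–B5, B5–B6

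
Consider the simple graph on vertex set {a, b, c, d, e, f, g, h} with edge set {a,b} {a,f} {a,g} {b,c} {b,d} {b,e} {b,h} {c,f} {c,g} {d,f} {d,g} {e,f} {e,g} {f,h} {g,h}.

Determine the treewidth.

A width-3 tree decomposition is:
Bags: B1 = {b, f, g, h}  B2 = {a, b, f, g}  B3 = {b, d, f, g}  B4 = {b, e, f, g}  B5 = {b, c, f, g}
Tree: B1–B2, B2–B3, B3–B4, B4–B5
Every bag has size at most 4, so the width is 4 − 1 = 3 and tw(G) ≤ 3. For the lower bound: the 4 vertex sets {b,h}, {a,g}, {f}, {d} are disjoint, each induces a connected subgraph, and every pair is joined by at least one edge of G. Contracting each set to a single vertex therefore yields K_{4} as a minor, and since treewidth is minor-monotone, tw(G) ≥ tw(K_{4}) = 3. Hence tw(G) = 3 exactly.

3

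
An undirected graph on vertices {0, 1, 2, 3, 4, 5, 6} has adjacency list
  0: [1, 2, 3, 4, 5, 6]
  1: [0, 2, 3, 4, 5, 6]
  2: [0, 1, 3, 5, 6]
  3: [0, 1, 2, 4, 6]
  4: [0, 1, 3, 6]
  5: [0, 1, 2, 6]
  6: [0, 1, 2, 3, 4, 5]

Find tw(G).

A width-4 tree decomposition is:
Bags: B1 = {0, 1, 2, 3, 6}  B2 = {0, 1, 3, 4, 6}  B3 = {0, 1, 2, 5, 6}
Tree: B1–B2, B1–B3
Each bag holds 5 vertices, so the decomposition has width 4, which upper-bounds the treewidth. On the other hand G contains the 5-clique {0, 1, 2, 3, 6}. A clique must lie in a single bag of any decomposition, so no decomposition can have width below 4. The upper and lower bounds meet at 4, so that is the treewidth.

4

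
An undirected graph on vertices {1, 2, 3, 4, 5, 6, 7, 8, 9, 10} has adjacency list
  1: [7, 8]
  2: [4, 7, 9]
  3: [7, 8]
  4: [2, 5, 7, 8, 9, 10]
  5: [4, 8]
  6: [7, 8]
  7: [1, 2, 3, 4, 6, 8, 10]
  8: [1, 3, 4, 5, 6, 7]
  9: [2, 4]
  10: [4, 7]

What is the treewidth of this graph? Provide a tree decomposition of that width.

Each bag holds 3 vertices, so the decomposition has width 2, which upper-bounds the treewidth. On the other hand G contains the 3-clique {2, 4, 9}. A clique must lie in a single bag of any decomposition, so no decomposition can have width below 2. Hence tw(G) = 2 exactly.

Treewidth 2.
Bags: B1 = {4, 7, 8}  B2 = {2, 4, 7}  B3 = {1, 7, 8}  B4 = {3, 7, 8}  B5 = {6, 7, 8}  B6 = {2, 4, 9}  B7 = {4, 7, 10}  B8 = {4, 5, 8}
Tree: B1–B2, B1–B3, B1–B4, B3–B5, B2–B6, B1–B7, B1–B8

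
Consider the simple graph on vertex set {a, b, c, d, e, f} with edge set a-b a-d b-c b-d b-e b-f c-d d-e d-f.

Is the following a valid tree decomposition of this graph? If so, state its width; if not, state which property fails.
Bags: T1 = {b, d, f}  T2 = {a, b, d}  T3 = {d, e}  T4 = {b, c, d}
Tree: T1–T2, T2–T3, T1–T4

A tree decomposition must satisfy three properties: every vertex lies in some bag; for every edge, both endpoints lie together in some bag; and for every vertex, the bags containing it form a connected subtree. Here edge (b,e) lies in no bag, so the decomposition is invalid.

No — edge (b,e) lies in no bag.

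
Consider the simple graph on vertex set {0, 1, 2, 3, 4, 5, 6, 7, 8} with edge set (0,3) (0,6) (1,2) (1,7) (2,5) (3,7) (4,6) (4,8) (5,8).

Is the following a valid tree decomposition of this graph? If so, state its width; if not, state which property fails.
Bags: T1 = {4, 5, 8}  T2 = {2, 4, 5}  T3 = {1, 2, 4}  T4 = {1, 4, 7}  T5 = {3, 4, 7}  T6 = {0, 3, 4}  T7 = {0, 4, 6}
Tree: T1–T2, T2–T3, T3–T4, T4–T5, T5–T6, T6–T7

Yes; width 2.

Every vertex of G appears in some bag (union = {0, 1, 2, 3, 4, 5, 6, 7, 8}); every edge is covered by a bag; and for each vertex v the set of bags containing v is connected in the bag tree. The decomposition is therefore valid. The largest bag has 3 vertices, so the width is 2.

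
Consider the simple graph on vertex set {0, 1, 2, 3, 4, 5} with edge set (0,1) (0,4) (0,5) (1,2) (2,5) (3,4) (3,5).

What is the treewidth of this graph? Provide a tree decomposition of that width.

The largest bag has 3 vertices, giving width 2; this decomposition certifies tw(G) ≤ 2. The edges 1–2–5–0–1 form a cycle, so G is not a tree and its treewidth is at least 2. Hence tw(G) = 2 exactly.

Treewidth 2.
Bags: B1 = {0, 1, 2}  B2 = {0, 2, 5}  B3 = {0, 4, 5}  B4 = {3, 4, 5}
Tree: B1–B2, B2–B3, B3–B4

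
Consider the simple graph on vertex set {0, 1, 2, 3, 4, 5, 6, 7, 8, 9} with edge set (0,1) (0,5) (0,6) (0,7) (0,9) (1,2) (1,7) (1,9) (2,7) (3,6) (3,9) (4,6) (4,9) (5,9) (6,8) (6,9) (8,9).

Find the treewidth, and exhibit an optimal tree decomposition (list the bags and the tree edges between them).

Each bag holds 3 vertices, so the decomposition has width 2, which upper-bounds the treewidth. On the other hand G contains the 3-clique {0, 1, 9}. A clique must lie in a single bag of any decomposition, so no decomposition can have width below 2. Hence tw(G) = 2 exactly.

Treewidth 2.
Bags: B1 = {0, 1, 7}  B2 = {1, 2, 7}  B3 = {0, 1, 9}  B4 = {0, 5, 9}  B5 = {0, 6, 9}  B6 = {6, 8, 9}  B7 = {4, 6, 9}  B8 = {3, 6, 9}
Tree: B1–B2, B1–B3, B3–B4, B3–B5, B5–B6, B5–B7, B5–B8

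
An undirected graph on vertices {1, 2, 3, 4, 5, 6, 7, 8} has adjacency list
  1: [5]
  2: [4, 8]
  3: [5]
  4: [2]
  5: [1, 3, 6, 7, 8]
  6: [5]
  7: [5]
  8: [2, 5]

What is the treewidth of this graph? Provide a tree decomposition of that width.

Treewidth 1.
One such decomposition:
Bags: B1 = {5, 8}  B2 = {5, 6}  B3 = {5, 7}  B4 = {2, 8}  B5 = {3, 5}  B6 = {2, 4}  B7 = {1, 5}
Tree: B1–B2, B2–B3, B1–B4, B2–B5, B4–B6, B3–B7

The largest bag has 2 vertices, giving width 1; this decomposition certifies tw(G) ≤ 1. G has an edge, so its treewidth is at least 1. The upper and lower bounds meet at 1, so that is the treewidth.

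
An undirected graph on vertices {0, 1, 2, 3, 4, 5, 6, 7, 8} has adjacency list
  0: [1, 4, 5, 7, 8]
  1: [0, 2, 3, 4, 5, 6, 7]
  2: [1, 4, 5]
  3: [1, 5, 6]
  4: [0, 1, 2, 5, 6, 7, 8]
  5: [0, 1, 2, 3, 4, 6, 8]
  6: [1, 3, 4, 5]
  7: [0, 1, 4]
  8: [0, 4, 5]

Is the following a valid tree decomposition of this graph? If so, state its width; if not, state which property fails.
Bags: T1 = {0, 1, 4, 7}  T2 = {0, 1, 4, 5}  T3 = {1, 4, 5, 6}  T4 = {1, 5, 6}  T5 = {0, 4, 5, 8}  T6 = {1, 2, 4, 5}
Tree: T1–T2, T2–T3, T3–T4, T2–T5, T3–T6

A tree decomposition must satisfy three properties: every vertex lies in some bag; for every edge, both endpoints lie together in some bag; and for every vertex, the bags containing it form a connected subtree. Here vertex 3 appears in no bag, so the decomposition is invalid.

No — vertex 3 appears in no bag.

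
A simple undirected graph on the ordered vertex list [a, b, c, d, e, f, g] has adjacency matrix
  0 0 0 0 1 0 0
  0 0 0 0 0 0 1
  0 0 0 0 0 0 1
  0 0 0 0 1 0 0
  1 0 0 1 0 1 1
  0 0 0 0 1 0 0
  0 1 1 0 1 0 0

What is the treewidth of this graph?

1

A width-1 tree decomposition is:
Bags: B1 = {c, g}  B2 = {e, g}  B3 = {b, g}  B4 = {d, e}  B5 = {e, f}  B6 = {a, e}
Tree: B1–B2, B1–B3, B2–B4, B4–B5, B5–B6
The largest bag has 2 vertices, giving width 1; this decomposition certifies tw(G) ≤ 1. Any graph with an edge has treewidth ≥ 1, and G has the edge c–g. Combining the bounds, tw(G) = 1.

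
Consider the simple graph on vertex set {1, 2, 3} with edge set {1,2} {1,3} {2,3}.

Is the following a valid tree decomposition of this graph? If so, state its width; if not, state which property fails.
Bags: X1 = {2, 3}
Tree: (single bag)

No — vertex 1 appears in no bag.

A tree decomposition must satisfy three properties: every vertex lies in some bag; for every edge, both endpoints lie together in some bag; and for every vertex, the bags containing it form a connected subtree. Here vertex 1 appears in no bag, so the decomposition is invalid.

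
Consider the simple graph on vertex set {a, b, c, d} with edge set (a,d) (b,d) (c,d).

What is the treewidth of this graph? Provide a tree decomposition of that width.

Treewidth 1.
Bags: B1 = {a, d}  B2 = {c, d}  B3 = {b, d}
Tree: B1–B2, B2–B3

The largest bag has 2 vertices, giving width 1; this decomposition certifies tw(G) ≤ 1. Any graph with an edge has treewidth ≥ 1, and G has the edge a–d. Therefore the treewidth is 1.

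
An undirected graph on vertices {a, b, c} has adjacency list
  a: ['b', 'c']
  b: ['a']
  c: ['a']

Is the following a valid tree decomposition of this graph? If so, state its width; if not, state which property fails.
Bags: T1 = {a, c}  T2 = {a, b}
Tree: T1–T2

Every vertex of G appears in some bag (union = {a, b, c}); every edge is covered by a bag; and for each vertex v the set of bags containing v is connected in the bag tree. The decomposition is therefore valid. The largest bag has 2 vertices, so the width is 1.

Yes; width 1.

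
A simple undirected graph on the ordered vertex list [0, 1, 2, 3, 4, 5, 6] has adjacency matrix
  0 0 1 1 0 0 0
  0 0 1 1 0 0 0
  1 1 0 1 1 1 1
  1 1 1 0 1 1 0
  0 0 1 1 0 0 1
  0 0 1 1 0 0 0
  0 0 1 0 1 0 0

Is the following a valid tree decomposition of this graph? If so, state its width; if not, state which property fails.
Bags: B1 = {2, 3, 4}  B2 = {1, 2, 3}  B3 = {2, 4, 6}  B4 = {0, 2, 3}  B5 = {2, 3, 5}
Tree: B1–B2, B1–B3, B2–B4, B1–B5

Every vertex of G appears in some bag (union = {0, 1, 2, 3, 4, 5, 6}); every edge is covered by a bag; and for each vertex v the set of bags containing v is connected in the bag tree. The decomposition is therefore valid. The largest bag has 3 vertices, so the width is 2.

Yes; width 2.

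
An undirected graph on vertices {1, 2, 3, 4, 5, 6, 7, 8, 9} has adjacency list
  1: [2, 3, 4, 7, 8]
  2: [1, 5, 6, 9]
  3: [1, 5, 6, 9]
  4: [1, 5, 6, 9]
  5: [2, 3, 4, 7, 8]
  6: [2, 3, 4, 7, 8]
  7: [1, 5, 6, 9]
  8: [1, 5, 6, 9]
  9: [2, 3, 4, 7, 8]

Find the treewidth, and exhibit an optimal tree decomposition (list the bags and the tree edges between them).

Each bag holds 5 vertices, so the decomposition has width 4, which upper-bounds the treewidth. For the lower bound: the 5 vertex sets {7,9}, {4,5}, {2,6}, {1}, {3} are disjoint, each induces a connected subgraph, and every pair is joined by at least one edge of G. Contracting each set to a single vertex therefore yields K_{5} as a minor, and since treewidth is minor-monotone, tw(G) ≥ tw(K_{5}) = 4. Hence tw(G) = 4 exactly.

Treewidth 4.
Bags: B1 = {1, 5, 6, 7, 9}  B2 = {1, 4, 5, 6, 9}  B3 = {1, 2, 5, 6, 9}  B4 = {1, 3, 5, 6, 9}  B5 = {1, 5, 6, 8, 9}
Tree: B1–B2, B2–B3, B3–B4, B4–B5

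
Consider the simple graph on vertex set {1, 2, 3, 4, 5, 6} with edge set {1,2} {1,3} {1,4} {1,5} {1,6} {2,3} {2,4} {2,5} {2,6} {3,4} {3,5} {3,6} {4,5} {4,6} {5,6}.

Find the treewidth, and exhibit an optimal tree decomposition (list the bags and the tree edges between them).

Treewidth 5.
One such decomposition:
Bags: B1 = {1, 2, 3, 4, 5, 6}
Tree: (single bag)

With just one bag of size 6, the width is 6 − 1 = 5, so tw(G) ≤ 5. On the other hand G contains the 6-clique {1, 2, 3, 4, 5, 6}. A clique must lie in a single bag of any decomposition, so no decomposition can have width below 5. Hence tw(G) = 5 exactly.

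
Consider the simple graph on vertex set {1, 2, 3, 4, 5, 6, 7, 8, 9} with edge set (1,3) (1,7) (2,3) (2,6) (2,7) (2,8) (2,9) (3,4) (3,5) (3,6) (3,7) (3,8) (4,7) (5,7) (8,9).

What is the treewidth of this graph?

A width-2 tree decomposition is:
Bags: B1 = {2, 3, 7}  B2 = {3, 4, 7}  B3 = {2, 3, 6}  B4 = {2, 3, 8}  B5 = {2, 8, 9}  B6 = {1, 3, 7}  B7 = {3, 5, 7}
Tree: B1–B2, B1–B3, B1–B4, B4–B5, B1–B6, B6–B7
The largest bag has 3 vertices, giving width 2; this decomposition certifies tw(G) ≤ 2. Conversely, {2, 8, 9} is a clique of size 3, and the vertices of any clique must share a bag in every tree decomposition; so some bag has ≥ 3 vertices and tw(G) ≥ 2. Therefore the treewidth is 2.

2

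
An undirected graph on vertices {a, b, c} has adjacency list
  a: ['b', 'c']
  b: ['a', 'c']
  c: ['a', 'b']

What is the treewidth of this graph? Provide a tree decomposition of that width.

Treewidth 2.
Bags: B1 = {a, b, c}
Tree: (single bag)

A single bag containing all 3 vertices is trivially a valid decomposition of width 2. On the other hand G contains the 3-clique {a, b, c}. A clique must lie in a single bag of any decomposition, so no decomposition can have width below 2. The upper and lower bounds meet at 2, so that is the treewidth.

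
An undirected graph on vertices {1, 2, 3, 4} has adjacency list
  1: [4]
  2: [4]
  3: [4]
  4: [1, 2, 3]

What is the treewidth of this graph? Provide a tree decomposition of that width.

Each bag holds 2 vertices, so the decomposition has width 1, which upper-bounds the treewidth. Any graph with an edge has treewidth ≥ 1, and G has the edge 4–3. Combining the bounds, tw(G) = 1.

Treewidth 1.
One such decomposition:
Bags: B1 = {3, 4}  B2 = {2, 4}  B3 = {1, 4}
Tree: B1–B2, B1–B3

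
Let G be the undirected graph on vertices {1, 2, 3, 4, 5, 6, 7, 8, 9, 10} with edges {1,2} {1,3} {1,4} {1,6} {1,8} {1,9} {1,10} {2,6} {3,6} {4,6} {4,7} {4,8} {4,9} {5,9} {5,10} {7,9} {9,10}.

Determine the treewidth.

A width-2 tree decomposition is:
Bags: B1 = {1, 4, 6}  B2 = {1, 4, 9}  B3 = {4, 7, 9}  B4 = {1, 9, 10}  B5 = {1, 4, 8}  B6 = {1, 3, 6}  B7 = {5, 9, 10}  B8 = {1, 2, 6}
Tree: B1–B2, B2–B3, B2–B4, B1–B5, B1–B6, B4–B7, B6–B8
The largest bag has 3 vertices, giving width 2; this decomposition certifies tw(G) ≤ 2. Conversely, {1, 9, 10} is a clique of size 3, and the vertices of any clique must share a bag in every tree decomposition; so some bag has ≥ 3 vertices and tw(G) ≥ 2. The upper and lower bounds meet at 2, so that is the treewidth.

2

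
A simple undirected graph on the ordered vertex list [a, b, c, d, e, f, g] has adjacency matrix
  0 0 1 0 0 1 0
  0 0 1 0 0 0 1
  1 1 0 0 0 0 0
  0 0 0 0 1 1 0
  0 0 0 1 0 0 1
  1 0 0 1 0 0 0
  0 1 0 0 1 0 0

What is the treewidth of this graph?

A width-2 tree decomposition is:
Bags: B1 = {d, e, f}  B2 = {a, e, f}  B3 = {a, c, e}  B4 = {b, c, e}  B5 = {b, e, g}
Tree: B1–B2, B2–B3, B3–B4, B4–B5
Every bag has size at most 3, so the width is 3 − 1 = 2 and tw(G) ≤ 2. The edges e–d–f–a–c–b–g–e form a cycle, so G is not a tree and its treewidth is at least 2. Hence tw(G) = 2 exactly.

2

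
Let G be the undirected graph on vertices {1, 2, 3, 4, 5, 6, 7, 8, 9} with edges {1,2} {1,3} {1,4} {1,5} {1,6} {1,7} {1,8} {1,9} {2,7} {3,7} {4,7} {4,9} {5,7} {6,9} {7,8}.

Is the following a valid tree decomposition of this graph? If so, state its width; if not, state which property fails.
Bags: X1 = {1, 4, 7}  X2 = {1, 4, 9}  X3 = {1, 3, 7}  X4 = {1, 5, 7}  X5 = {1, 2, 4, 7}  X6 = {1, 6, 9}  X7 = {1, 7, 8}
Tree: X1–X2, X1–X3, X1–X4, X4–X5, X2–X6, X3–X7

No — bags containing vertex 4 are not connected in the tree.

A tree decomposition must satisfy three properties: every vertex lies in some bag; for every edge, both endpoints lie together in some bag; and for every vertex, the bags containing it form a connected subtree. Here bags containing vertex 4 are not connected in the tree, so the decomposition is invalid.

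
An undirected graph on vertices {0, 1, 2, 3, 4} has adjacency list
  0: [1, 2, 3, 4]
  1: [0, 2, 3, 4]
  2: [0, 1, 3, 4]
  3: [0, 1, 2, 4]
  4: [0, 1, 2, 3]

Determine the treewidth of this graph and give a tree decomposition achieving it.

A single bag containing all 5 vertices is trivially a valid decomposition of width 4. Conversely, {0, 1, 2, 3, 4} is a clique of size 5, and the vertices of any clique must share a bag in every tree decomposition; so some bag has ≥ 5 vertices and tw(G) ≥ 4. Combining the bounds, tw(G) = 4.

Treewidth 4.
One optimal decomposition is:
Bags: B1 = {0, 1, 2, 3, 4}
Tree: (single bag)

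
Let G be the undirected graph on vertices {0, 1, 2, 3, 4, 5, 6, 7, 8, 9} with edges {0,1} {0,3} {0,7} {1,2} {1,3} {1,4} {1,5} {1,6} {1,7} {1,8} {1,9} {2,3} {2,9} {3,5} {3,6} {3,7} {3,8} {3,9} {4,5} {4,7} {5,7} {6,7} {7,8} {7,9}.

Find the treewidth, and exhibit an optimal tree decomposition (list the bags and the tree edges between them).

The largest bag has 4 vertices, giving width 3; this decomposition certifies tw(G) ≤ 3. On the other hand G contains the 4-clique {1, 2, 3, 9}. A clique must lie in a single bag of any decomposition, so no decomposition can have width below 3. The upper and lower bounds meet at 3, so that is the treewidth.

Treewidth 3.
One optimal decomposition is:
Bags: B1 = {0, 1, 3, 7}  B2 = {1, 3, 7, 9}  B3 = {1, 3, 6, 7}  B4 = {1, 2, 3, 9}  B5 = {1, 3, 5, 7}  B6 = {1, 4, 5, 7}  B7 = {1, 3, 7, 8}
Tree: B1–B2, B1–B3, B2–B4, B1–B5, B5–B6, B5–B7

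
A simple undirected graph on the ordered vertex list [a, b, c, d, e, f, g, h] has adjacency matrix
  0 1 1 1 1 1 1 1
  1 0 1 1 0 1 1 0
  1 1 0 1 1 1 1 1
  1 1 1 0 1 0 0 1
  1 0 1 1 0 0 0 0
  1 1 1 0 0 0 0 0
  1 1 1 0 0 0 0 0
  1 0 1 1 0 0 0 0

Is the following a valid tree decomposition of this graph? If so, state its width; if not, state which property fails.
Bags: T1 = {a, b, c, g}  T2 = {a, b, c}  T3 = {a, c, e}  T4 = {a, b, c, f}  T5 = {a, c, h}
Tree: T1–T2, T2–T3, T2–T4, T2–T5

A tree decomposition must satisfy three properties: every vertex lies in some bag; for every edge, both endpoints lie together in some bag; and for every vertex, the bags containing it form a connected subtree. Here vertex d appears in no bag, so the decomposition is invalid.

No — vertex d appears in no bag.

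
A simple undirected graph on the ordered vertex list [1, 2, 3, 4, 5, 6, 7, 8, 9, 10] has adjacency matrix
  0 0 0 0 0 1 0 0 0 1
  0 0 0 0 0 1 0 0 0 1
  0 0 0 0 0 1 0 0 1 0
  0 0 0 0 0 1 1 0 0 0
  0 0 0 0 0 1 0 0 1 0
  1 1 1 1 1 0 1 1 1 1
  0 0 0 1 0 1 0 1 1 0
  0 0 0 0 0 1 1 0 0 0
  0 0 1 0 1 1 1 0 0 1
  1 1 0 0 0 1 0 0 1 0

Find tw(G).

2

A width-2 tree decomposition is:
Bags: B1 = {6, 7, 9}  B2 = {6, 9, 10}  B3 = {5, 6, 9}  B4 = {6, 7, 8}  B5 = {2, 6, 10}  B6 = {3, 6, 9}  B7 = {4, 6, 7}  B8 = {1, 6, 10}
Tree: B1–B2, B1–B3, B1–B4, B2–B5, B2–B6, B1–B7, B2–B8
Every bag has size at most 3, so the width is 3 − 1 = 2 and tw(G) ≤ 2. For the lower bound, the 3 vertices {1, 6, 10} are pairwise adjacent, and any tree decomposition puts a clique entirely inside one bag — forcing width ≥ 2. Hence tw(G) = 2 exactly.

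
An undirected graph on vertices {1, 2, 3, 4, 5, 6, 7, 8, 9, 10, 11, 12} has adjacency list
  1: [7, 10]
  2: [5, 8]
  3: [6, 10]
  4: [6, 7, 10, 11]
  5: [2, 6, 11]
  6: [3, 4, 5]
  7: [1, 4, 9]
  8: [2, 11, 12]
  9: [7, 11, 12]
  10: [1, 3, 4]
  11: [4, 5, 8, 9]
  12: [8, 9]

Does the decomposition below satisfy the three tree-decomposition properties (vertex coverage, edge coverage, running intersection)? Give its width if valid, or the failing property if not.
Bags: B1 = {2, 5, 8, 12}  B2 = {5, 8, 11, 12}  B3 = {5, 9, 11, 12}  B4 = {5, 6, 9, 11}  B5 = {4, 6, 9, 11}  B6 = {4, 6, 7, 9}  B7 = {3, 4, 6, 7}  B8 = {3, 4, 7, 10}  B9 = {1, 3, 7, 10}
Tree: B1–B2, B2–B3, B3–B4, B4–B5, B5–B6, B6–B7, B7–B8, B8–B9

Every vertex of G appears in some bag (union = {1, 2, 3, 4, 5, 6, 7, 8, 9, 10, 11, 12}); every edge is covered by a bag; and for each vertex v the set of bags containing v is connected in the bag tree. The decomposition is therefore valid. The largest bag has 4 vertices, so the width is 3.

Yes; width 3.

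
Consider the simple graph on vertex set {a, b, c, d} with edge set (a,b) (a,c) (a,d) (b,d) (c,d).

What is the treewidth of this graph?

2

A width-2 tree decomposition is:
Bags: B1 = {a, c, d}  B2 = {a, b, d}
Tree: B1–B2
Every bag has size at most 3, so the width is 3 − 1 = 2 and tw(G) ≤ 2. Conversely, {a, c, d} is a clique of size 3, and the vertices of any clique must share a bag in every tree decomposition; so some bag has ≥ 3 vertices and tw(G) ≥ 2. The upper and lower bounds meet at 2, so that is the treewidth.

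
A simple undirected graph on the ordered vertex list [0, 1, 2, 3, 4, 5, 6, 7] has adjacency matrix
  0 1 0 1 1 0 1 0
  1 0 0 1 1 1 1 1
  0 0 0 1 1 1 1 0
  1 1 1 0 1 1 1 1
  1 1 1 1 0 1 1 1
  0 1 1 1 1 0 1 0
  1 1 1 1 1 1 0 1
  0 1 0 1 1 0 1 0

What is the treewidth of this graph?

A width-4 tree decomposition is:
Bags: B1 = {1, 3, 4, 5, 6}  B2 = {1, 3, 4, 6, 7}  B3 = {0, 1, 3, 4, 6}  B4 = {2, 3, 4, 5, 6}
Tree: B1–B2, B2–B3, B1–B4
The largest bag has 5 vertices, giving width 4; this decomposition certifies tw(G) ≤ 4. Conversely, {0, 1, 3, 4, 6} is a clique of size 5, and the vertices of any clique must share a bag in every tree decomposition; so some bag has ≥ 5 vertices and tw(G) ≥ 4. Combining the bounds, tw(G) = 4.

4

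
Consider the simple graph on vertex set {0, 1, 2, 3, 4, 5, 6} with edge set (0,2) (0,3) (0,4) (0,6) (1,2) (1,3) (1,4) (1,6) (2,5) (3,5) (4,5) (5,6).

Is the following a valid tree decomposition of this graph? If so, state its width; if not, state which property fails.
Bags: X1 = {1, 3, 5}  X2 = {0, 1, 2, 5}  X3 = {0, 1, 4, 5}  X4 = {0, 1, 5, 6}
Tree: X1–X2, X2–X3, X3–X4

No — edge (0,3) lies in no bag.

A tree decomposition must satisfy three properties: every vertex lies in some bag; for every edge, both endpoints lie together in some bag; and for every vertex, the bags containing it form a connected subtree. Here edge (0,3) lies in no bag, so the decomposition is invalid.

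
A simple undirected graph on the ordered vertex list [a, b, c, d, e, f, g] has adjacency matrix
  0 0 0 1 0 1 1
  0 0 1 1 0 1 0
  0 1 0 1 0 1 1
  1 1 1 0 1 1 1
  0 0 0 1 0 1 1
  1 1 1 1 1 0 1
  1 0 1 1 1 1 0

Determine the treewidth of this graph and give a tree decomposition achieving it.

The largest bag has 4 vertices, giving width 3; this decomposition certifies tw(G) ≤ 3. Conversely, {d, e, f, g} is a clique of size 4, and the vertices of any clique must share a bag in every tree decomposition; so some bag has ≥ 4 vertices and tw(G) ≥ 3. The upper and lower bounds meet at 3, so that is the treewidth.

Treewidth 3.
One optimal decomposition is:
Bags: B1 = {a, d, f, g}  B2 = {d, e, f, g}  B3 = {c, d, f, g}  B4 = {b, c, d, f}
Tree: B1–B2, B2–B3, B3–B4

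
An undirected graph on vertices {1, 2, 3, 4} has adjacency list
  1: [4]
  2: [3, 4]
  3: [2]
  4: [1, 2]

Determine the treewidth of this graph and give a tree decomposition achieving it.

Treewidth 1.
Bags: B1 = {1, 4}  B2 = {2, 4}  B3 = {2, 3}
Tree: B1–B2, B2–B3

The largest bag has 2 vertices, giving width 1; this decomposition certifies tw(G) ≤ 1. G has an edge, so its treewidth is at least 1. The upper and lower bounds meet at 1, so that is the treewidth.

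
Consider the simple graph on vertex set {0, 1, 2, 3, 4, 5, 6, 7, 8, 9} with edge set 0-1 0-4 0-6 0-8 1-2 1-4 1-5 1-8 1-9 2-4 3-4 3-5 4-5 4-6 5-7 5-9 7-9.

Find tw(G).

2

A width-2 tree decomposition is:
Bags: B1 = {0, 1, 4}  B2 = {1, 4, 5}  B3 = {3, 4, 5}  B4 = {1, 5, 9}  B5 = {0, 4, 6}  B6 = {0, 1, 8}  B7 = {1, 2, 4}  B8 = {5, 7, 9}
Tree: B1–B2, B2–B3, B2–B4, B1–B5, B1–B6, B1–B7, B4–B8
The largest bag has 3 vertices, giving width 2; this decomposition certifies tw(G) ≤ 2. For the lower bound, the 3 vertices {0, 1, 8} are pairwise adjacent, and any tree decomposition puts a clique entirely inside one bag — forcing width ≥ 2. Hence tw(G) = 2 exactly.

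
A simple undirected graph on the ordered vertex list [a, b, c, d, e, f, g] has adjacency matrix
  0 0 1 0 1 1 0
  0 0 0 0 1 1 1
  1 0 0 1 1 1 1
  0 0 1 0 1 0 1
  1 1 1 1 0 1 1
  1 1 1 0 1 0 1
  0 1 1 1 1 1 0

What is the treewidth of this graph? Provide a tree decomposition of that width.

Each bag holds 4 vertices, so the decomposition has width 3, which upper-bounds the treewidth. For the lower bound, the 4 vertices {c, d, e, g} are pairwise adjacent, and any tree decomposition puts a clique entirely inside one bag — forcing width ≥ 3. Hence tw(G) = 3 exactly.

Treewidth 3.
One optimal decomposition is:
Bags: B1 = {c, e, f, g}  B2 = {b, e, f, g}  B3 = {a, c, e, f}  B4 = {c, d, e, g}
Tree: B1–B2, B1–B3, B1–B4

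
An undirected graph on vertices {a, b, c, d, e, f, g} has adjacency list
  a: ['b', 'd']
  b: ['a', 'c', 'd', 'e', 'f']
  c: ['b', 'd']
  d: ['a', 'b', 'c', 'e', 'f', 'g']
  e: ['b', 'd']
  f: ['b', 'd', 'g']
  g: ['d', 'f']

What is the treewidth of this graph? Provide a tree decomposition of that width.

Every bag has size at most 3, so the width is 3 − 1 = 2 and tw(G) ≤ 2. Conversely, {d, f, g} is a clique of size 3, and the vertices of any clique must share a bag in every tree decomposition; so some bag has ≥ 3 vertices and tw(G) ≥ 2. The upper and lower bounds meet at 2, so that is the treewidth.

Treewidth 2.
One optimal decomposition is:
Bags: B1 = {d, f, g}  B2 = {b, d, f}  B3 = {a, b, d}  B4 = {b, c, d}  B5 = {b, d, e}
Tree: B1–B2, B2–B3, B3–B4, B4–B5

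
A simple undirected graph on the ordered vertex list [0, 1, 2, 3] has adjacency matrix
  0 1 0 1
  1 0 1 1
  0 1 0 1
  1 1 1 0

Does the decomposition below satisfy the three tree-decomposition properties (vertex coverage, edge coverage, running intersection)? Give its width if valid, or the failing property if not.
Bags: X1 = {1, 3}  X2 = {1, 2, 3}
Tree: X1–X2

No — vertex 0 appears in no bag.

A tree decomposition must satisfy three properties: every vertex lies in some bag; for every edge, both endpoints lie together in some bag; and for every vertex, the bags containing it form a connected subtree. Here vertex 0 appears in no bag, so the decomposition is invalid.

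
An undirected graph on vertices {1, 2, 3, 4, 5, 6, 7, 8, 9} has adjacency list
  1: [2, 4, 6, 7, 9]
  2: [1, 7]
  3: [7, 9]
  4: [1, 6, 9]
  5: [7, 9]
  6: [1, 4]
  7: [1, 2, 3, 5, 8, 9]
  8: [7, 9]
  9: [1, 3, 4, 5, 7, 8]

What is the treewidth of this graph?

A width-2 tree decomposition is:
Bags: B1 = {1, 4, 9}  B2 = {1, 7, 9}  B3 = {1, 4, 6}  B4 = {3, 7, 9}  B5 = {7, 8, 9}  B6 = {5, 7, 9}  B7 = {1, 2, 7}
Tree: B1–B2, B1–B3, B2–B4, B2–B5, B5–B6, B2–B7
The largest bag has 3 vertices, giving width 2; this decomposition certifies tw(G) ≤ 2. For the lower bound, the 3 vertices {1, 4, 9} are pairwise adjacent, and any tree decomposition puts a clique entirely inside one bag — forcing width ≥ 2. Therefore the treewidth is 2.

2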